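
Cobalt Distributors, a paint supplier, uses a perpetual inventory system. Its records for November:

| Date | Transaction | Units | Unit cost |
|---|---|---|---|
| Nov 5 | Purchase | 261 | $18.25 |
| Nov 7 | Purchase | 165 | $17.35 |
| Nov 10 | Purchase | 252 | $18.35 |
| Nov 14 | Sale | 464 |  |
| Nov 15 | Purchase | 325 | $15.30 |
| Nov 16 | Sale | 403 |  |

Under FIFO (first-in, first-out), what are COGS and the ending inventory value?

COGS = $15,141.90; ending inventory = $2,080.80

Nov 14, 464 sold [FIFO — oldest first]: 261 @ $18.25 + 165 @ $17.35 + 38 @ $18.35 = $8,323.30
Nov 16, 403 sold [FIFO — oldest first]: 214 @ $18.35 + 189 @ $15.30 = $6,818.60
Total COGS = $8,323.30 + $6,818.60 = $15,141.90
Ending inventory: 136 @ $15.30 = $2,080.80
Check: goods available $17,222.70 = COGS $15,141.90 + ending $2,080.80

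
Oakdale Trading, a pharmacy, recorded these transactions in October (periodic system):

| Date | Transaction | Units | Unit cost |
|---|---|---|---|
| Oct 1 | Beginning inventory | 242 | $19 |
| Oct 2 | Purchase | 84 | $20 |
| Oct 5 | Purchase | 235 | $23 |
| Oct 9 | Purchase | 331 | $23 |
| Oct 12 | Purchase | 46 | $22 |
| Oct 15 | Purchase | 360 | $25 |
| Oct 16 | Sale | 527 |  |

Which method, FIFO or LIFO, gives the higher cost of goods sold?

LIFO

FIFO COGS: 242 @ $19 + 84 @ $20 + 201 @ $23 = $10,901
LIFO COGS: 360 @ $25 + 46 @ $22 + 121 @ $23 = $12,795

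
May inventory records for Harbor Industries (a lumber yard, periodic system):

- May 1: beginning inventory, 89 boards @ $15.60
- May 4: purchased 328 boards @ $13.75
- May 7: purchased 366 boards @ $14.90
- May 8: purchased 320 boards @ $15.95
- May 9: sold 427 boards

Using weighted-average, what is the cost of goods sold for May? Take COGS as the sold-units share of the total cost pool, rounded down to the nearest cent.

COGS = $6,370.46

May 9, sell 427: 427/1103 × $16,455.80 → $6,370.46
Ending inventory (cost pool remaining) = $10,085.34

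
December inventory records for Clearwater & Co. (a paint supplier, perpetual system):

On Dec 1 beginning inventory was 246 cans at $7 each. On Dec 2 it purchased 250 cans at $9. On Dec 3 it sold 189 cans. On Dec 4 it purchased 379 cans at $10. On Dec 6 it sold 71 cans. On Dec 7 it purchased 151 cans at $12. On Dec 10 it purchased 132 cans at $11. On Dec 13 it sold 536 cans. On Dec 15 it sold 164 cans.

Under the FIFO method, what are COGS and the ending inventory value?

COGS = $8,782; ending inventory = $2,244

Dec 3, 189 sold [FIFO — oldest first]: 189 @ $7 = $1,323
Dec 6, 71 sold [FIFO — oldest first]: 57 @ $7 + 14 @ $9 = $525
Dec 13, 536 sold [FIFO — oldest first]: 236 @ $9 + 300 @ $10 = $5,124
Dec 15, 164 sold [FIFO — oldest first]: 79 @ $10 + 85 @ $12 = $1,810
Total COGS = $1,323 + $525 + $5,124 + $1,810 = $8,782
Ending inventory: 66 @ $12 + 132 @ $11 = $2,244
Check: goods available $11,026 = COGS $8,782 + ending $2,244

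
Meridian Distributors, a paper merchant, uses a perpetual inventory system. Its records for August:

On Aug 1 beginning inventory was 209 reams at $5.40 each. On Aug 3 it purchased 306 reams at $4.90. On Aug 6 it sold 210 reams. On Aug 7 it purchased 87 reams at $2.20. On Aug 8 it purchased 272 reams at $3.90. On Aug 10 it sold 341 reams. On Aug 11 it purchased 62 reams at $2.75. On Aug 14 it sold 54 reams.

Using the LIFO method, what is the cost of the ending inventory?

Aug 6, 210 sold [LIFO — newest first]: 210 @ $4.90 = $1,029.00
Aug 10, 341 sold [LIFO — newest first]: 272 @ $3.90 + 69 @ $2.20 = $1,212.60
Aug 14, 54 sold [LIFO — newest first]: 54 @ $2.75 = $148.50
Total COGS = $1,029.00 + $1,212.60 + $148.50 = $2,390.10
Ending inventory: 209 @ $5.40 + 96 @ $4.90 + 18 @ $2.20 + 8 @ $2.75 = $1,660.60

Ending inventory = $1,660.60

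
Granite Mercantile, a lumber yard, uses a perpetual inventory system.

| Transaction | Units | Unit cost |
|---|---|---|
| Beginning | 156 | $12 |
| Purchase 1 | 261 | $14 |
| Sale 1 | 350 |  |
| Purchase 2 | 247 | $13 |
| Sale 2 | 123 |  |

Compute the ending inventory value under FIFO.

Ending inventory = $2,483

Sale 1 (350) [FIFO — oldest first]: 156 @ $12 + 194 @ $14 = $4,588
Sale 2 (123) [FIFO — oldest first]: 67 @ $14 + 56 @ $13 = $1,666
Total COGS = $4,588 + $1,666 = $6,254
Ending inventory: 191 @ $13 = $2,483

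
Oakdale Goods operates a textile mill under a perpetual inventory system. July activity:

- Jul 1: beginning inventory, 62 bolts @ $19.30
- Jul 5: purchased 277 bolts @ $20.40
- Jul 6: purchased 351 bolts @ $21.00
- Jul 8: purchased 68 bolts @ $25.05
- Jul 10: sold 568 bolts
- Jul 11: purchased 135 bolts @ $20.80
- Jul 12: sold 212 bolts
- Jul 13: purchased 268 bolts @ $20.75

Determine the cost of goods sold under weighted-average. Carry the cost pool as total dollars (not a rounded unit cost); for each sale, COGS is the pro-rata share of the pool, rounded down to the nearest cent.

After Jul 1: 62 on hand, pool $1,196.60 (≈ $19.3000 each)
After Jul 5: 339 on hand, pool $6,847.40 (≈ $20.1988 each)
After Jul 6: 690 on hand, pool $14,218.40 (≈ $20.6064 each)
After Jul 8: 758 on hand, pool $15,921.80 (≈ $21.0050 each)
Jul 10, sell 568: 568/758 × $15,921.80 → $11,930.84
After Jul 11: 325 on hand, pool $6,798.96 (≈ $20.9199 each)
Jul 12, sell 212: 212/325 × $6,798.96 → $4,435.01
After Jul 13: 381 on hand, pool $7,924.95 (≈ $20.8004 each)
Total COGS = $11,930.84 + $4,435.01 = $16,365.85
Ending inventory (cost pool remaining) = $7,924.95
Check: goods available $24,290.80 = COGS $16,365.85 + ending $7,924.95

COGS = $16,365.85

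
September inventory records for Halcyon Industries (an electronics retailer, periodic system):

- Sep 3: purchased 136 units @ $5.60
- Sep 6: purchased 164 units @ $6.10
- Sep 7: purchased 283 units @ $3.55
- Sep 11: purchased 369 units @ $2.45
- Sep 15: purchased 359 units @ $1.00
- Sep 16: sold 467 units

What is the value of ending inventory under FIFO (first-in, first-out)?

Sep 16, 467 sold [FIFO — oldest first]: 136 @ $5.60 + 164 @ $6.10 + 167 @ $3.55 = $2,354.85
Ending inventory: 116 @ $3.55 + 369 @ $2.45 + 359 @ $1.00 = $1,674.85

Ending inventory = $1,674.85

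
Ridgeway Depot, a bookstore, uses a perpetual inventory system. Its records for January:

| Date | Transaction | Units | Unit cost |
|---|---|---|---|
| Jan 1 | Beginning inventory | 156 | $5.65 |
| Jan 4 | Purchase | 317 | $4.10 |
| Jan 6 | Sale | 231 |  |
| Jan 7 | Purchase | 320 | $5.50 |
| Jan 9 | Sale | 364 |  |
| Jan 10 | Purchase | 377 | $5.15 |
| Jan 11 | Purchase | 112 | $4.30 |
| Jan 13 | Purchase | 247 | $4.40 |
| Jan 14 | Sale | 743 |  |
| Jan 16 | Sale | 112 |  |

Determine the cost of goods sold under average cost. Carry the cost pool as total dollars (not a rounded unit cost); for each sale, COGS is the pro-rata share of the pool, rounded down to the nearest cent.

After Jan 1: 156 on hand, pool $881.40 (≈ $5.6500 each)
After Jan 4: 473 on hand, pool $2,181.10 (≈ $4.6112 each)
Jan 6, sell 231: 231/473 × $2,181.10 → $1,065.18
After Jan 7: 562 on hand, pool $2,875.92 (≈ $5.1173 each)
Jan 9, sell 364: 364/562 × $2,875.92 → $1,862.69
After Jan 10: 575 on hand, pool $2,954.78 (≈ $5.1387 each)
After Jan 11: 687 on hand, pool $3,436.38 (≈ $5.0020 each)
After Jan 13: 934 on hand, pool $4,523.18 (≈ $4.8428 each)
Jan 14, sell 743: 743/934 × $4,523.18 → $3,598.20
Jan 16, sell 112: 112/191 × $924.98 → $542.39
Total COGS = $1,065.18 + $1,862.69 + $3,598.20 + $542.39 = $7,068.46
Ending inventory (cost pool remaining) = $382.59

COGS = $7,068.46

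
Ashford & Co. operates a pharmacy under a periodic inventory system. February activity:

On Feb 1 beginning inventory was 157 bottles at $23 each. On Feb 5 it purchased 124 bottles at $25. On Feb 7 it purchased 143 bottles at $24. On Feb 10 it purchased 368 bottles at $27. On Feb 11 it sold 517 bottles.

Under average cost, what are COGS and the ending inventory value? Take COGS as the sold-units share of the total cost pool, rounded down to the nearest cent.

Feb 11, sell 517: 517/792 × $20,079.00 → $13,107.12
Ending inventory (cost pool remaining) = $6,971.88
Check: goods available $20,079.00 = COGS $13,107.12 + ending $6,971.88

COGS = $13,107.12; ending inventory = $6,971.88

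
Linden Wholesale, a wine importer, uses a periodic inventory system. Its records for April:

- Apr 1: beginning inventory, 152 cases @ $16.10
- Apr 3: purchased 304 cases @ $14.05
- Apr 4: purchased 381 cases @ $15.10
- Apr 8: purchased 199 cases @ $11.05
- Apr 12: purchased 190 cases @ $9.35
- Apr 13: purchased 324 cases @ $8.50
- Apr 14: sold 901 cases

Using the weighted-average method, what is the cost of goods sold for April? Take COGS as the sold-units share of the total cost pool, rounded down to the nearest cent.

Apr 14, sell 901: 901/1550 × $19,200.95 → $11,161.32
Ending inventory (cost pool remaining) = $8,039.63

COGS = $11,161.32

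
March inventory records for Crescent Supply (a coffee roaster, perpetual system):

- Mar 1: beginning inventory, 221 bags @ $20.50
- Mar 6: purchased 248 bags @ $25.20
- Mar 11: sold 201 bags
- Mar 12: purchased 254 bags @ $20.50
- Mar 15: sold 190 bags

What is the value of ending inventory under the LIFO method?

Mar 11, 201 sold [LIFO — newest first]: 201 @ $25.20 = $5,065.20
Mar 15, 190 sold [LIFO — newest first]: 190 @ $20.50 = $3,895.00
Total COGS = $5,065.20 + $3,895.00 = $8,960.20
Ending inventory: 221 @ $20.50 + 47 @ $25.20 + 64 @ $20.50 = $7,026.90

Ending inventory = $7,026.90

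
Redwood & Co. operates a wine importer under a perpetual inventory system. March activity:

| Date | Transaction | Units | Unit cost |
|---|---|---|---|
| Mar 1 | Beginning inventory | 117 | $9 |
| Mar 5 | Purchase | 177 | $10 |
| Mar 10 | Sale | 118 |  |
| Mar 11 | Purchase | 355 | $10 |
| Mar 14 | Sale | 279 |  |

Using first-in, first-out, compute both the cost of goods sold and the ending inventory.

Mar 10, 118 sold [FIFO — oldest first]: 117 @ $9 + 1 @ $10 = $1,063
Mar 14, 279 sold [FIFO — oldest first]: 176 @ $10 + 103 @ $10 = $2,790
Total COGS = $1,063 + $2,790 = $3,853
Ending inventory: 252 @ $10 = $2,520
Check: goods available $6,373 = COGS $3,853 + ending $2,520

COGS = $3,853; ending inventory = $2,520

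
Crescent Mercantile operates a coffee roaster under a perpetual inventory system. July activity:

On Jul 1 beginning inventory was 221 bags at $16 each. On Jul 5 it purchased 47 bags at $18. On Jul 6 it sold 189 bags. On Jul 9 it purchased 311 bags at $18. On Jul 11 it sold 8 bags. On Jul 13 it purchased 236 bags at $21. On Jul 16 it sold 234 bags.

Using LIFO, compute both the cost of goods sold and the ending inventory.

COGS = $8,176; ending inventory = $6,760

Jul 6, 189 sold [LIFO — newest first]: 47 @ $18 + 142 @ $16 = $3,118
Jul 11, 8 sold [LIFO — newest first]: 8 @ $18 = $144
Jul 16, 234 sold [LIFO — newest first]: 234 @ $21 = $4,914
Total COGS = $3,118 + $144 + $4,914 = $8,176
Ending inventory: 79 @ $16 + 303 @ $18 + 2 @ $21 = $6,760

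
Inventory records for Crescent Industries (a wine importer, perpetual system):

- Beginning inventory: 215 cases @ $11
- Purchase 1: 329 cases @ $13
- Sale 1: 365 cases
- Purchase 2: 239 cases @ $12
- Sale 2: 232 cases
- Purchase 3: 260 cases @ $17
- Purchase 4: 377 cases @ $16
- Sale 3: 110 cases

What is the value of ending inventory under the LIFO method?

Sale 1 (365) [LIFO — newest first]: 329 @ $13 + 36 @ $11 = $4,673
Sale 2 (232) [LIFO — newest first]: 232 @ $12 = $2,784
Sale 3 (110) [LIFO — newest first]: 110 @ $16 = $1,760
Total COGS = $4,673 + $2,784 + $1,760 = $9,217
Ending inventory: 179 @ $11 + 7 @ $12 + 260 @ $17 + 267 @ $16 = $10,745
Check: goods available $19,962 = COGS $9,217 + ending $10,745

Ending inventory = $10,745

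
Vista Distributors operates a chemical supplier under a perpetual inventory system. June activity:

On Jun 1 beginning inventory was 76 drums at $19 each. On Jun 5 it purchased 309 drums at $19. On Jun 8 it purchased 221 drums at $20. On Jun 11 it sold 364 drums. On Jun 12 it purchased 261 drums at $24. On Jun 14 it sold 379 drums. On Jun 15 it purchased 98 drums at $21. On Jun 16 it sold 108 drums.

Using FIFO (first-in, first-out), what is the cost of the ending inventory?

Ending inventory = $2,442

Jun 11, 364 sold [FIFO — oldest first]: 76 @ $19 + 288 @ $19 = $6,916
Jun 14, 379 sold [FIFO — oldest first]: 21 @ $19 + 221 @ $20 + 137 @ $24 = $8,107
Jun 16, 108 sold [FIFO — oldest first]: 108 @ $24 = $2,592
Total COGS = $6,916 + $8,107 + $2,592 = $17,615
Ending inventory: 16 @ $24 + 98 @ $21 = $2,442
Check: goods available $20,057 = COGS $17,615 + ending $2,442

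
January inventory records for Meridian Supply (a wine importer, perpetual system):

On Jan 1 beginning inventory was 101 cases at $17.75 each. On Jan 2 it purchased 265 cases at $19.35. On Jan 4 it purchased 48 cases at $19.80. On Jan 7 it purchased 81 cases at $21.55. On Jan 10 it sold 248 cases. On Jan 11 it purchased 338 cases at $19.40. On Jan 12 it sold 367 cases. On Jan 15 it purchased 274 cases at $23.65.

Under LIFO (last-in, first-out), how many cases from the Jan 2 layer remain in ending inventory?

Jan 10, 248 sold [LIFO — newest first]: 81 @ $21.55 + 48 @ $19.80 + 119 @ $19.35 = $4,998.60
Jan 12, 367 sold [LIFO — newest first]: 338 @ $19.40 + 29 @ $19.35 = $7,118.35
Total COGS = $4,998.60 + $7,118.35 = $12,116.95
Ending inventory: 101 @ $17.75 + 117 @ $19.35 + 274 @ $23.65 = $10,536.80
Check: goods available $22,653.75 = COGS $12,116.95 + ending $10,536.80

117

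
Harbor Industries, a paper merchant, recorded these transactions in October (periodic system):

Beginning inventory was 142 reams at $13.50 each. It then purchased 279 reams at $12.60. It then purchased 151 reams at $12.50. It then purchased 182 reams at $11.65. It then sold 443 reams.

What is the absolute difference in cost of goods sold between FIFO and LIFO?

$313.60

FIFO COGS: 142 @ $13.50 + 279 @ $12.60 + 22 @ $12.50 = $5,707.40
LIFO COGS: 182 @ $11.65 + 151 @ $12.50 + 110 @ $12.60 = $5,393.80
Difference = |$5,707.40 − $5,393.80| = $313.60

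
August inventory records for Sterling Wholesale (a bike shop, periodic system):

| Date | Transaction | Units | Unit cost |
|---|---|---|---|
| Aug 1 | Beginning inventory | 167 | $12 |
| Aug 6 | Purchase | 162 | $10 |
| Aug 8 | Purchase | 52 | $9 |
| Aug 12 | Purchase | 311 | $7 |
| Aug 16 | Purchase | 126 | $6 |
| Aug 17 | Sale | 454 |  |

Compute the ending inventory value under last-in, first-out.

Aug 17, 454 sold [LIFO — newest first]: 126 @ $6 + 311 @ $7 + 17 @ $9 = $3,086
Ending inventory: 167 @ $12 + 162 @ $10 + 35 @ $9 = $3,939
Check: goods available $7,025 = COGS $3,086 + ending $3,939

Ending inventory = $3,939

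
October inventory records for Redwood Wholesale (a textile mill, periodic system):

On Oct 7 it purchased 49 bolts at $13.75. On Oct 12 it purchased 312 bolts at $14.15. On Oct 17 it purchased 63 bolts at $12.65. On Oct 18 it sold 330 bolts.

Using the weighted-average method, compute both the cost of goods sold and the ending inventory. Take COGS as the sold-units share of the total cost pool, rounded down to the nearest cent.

Oct 18, sell 330: 330/424 × $5,885.50 → $4,580.69
Ending inventory (cost pool remaining) = $1,304.81

COGS = $4,580.69; ending inventory = $1,304.81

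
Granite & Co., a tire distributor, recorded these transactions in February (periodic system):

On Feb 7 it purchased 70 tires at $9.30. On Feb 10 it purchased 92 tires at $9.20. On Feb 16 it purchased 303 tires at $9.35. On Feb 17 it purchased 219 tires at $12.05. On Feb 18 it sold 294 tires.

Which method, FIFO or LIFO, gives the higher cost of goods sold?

LIFO

FIFO COGS: 70 @ $9.30 + 92 @ $9.20 + 132 @ $9.35 = $2,731.60
LIFO COGS: 219 @ $12.05 + 75 @ $9.35 = $3,340.20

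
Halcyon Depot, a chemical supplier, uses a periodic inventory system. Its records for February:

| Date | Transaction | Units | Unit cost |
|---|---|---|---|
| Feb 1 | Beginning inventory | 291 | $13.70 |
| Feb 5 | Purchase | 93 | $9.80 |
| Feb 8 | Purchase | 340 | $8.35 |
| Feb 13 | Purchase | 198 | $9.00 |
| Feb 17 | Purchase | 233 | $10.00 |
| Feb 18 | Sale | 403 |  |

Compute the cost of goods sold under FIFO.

Feb 18, 403 sold [FIFO — oldest first]: 291 @ $13.70 + 93 @ $9.80 + 19 @ $8.35 = $5,056.75
Ending inventory: 321 @ $8.35 + 198 @ $9.00 + 233 @ $10.00 = $6,792.35
Check: goods available $11,849.10 = COGS $5,056.75 + ending $6,792.35

COGS = $5,056.75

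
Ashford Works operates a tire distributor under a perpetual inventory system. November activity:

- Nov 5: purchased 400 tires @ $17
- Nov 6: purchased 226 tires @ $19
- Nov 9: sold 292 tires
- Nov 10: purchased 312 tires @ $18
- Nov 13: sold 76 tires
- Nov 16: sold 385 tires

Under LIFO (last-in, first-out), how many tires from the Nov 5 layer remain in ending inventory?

185

Nov 9, 292 sold [LIFO — newest first]: 226 @ $19 + 66 @ $17 = $5,416
Nov 13, 76 sold [LIFO — newest first]: 76 @ $18 = $1,368
Nov 16, 385 sold [LIFO — newest first]: 236 @ $18 + 149 @ $17 = $6,781
Total COGS = $5,416 + $1,368 + $6,781 = $13,565
Ending inventory: 185 @ $17 = $3,145
Check: goods available $16,710 = COGS $13,565 + ending $3,145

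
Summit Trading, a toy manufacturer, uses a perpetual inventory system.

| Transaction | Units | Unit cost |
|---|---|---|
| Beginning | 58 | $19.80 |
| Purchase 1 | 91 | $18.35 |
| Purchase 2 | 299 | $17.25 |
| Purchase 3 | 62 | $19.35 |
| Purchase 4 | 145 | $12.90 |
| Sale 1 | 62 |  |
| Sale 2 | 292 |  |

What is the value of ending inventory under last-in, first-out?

Sale 1 (62) [LIFO — newest first]: 62 @ $12.90 = $799.80
Sale 2 (292) [LIFO — newest first]: 83 @ $12.90 + 62 @ $19.35 + 147 @ $17.25 = $4,806.15
Total COGS = $799.80 + $4,806.15 = $5,605.95
Ending inventory: 58 @ $19.80 + 91 @ $18.35 + 152 @ $17.25 = $5,440.25

Ending inventory = $5,440.25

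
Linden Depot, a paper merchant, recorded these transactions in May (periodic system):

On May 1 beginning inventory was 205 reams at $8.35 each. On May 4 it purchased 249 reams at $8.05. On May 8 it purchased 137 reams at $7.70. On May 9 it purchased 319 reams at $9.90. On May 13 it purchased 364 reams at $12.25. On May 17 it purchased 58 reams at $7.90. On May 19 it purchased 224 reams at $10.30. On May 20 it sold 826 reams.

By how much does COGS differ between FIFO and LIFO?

FIFO COGS: 205 @ $8.35 + 249 @ $8.05 + 137 @ $7.70 + 235 @ $9.90 = $7,097.60
LIFO COGS: 224 @ $10.30 + 58 @ $7.90 + 364 @ $12.25 + 180 @ $9.90 = $9,006.40
Difference = |$7,097.60 − $9,006.40| = $1,908.80

$1,908.80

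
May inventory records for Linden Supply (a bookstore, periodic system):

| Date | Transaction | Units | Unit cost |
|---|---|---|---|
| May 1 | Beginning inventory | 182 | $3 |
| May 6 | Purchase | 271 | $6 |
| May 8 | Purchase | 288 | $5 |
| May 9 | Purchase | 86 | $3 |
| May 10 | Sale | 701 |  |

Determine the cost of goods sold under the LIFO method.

May 10, 701 sold [LIFO — newest first]: 86 @ $3 + 288 @ $5 + 271 @ $6 + 56 @ $3 = $3,492
Ending inventory: 126 @ $3 = $378
Check: goods available $3,870 = COGS $3,492 + ending $378

COGS = $3,492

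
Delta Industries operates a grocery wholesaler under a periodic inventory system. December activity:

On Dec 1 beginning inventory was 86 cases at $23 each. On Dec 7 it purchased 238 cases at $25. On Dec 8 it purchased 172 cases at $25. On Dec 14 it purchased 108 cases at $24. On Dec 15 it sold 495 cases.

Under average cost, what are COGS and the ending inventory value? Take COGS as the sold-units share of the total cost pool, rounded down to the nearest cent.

Dec 15, sell 495: 495/604 × $14,820.00 → $12,145.52
Ending inventory (cost pool remaining) = $2,674.48

COGS = $12,145.52; ending inventory = $2,674.48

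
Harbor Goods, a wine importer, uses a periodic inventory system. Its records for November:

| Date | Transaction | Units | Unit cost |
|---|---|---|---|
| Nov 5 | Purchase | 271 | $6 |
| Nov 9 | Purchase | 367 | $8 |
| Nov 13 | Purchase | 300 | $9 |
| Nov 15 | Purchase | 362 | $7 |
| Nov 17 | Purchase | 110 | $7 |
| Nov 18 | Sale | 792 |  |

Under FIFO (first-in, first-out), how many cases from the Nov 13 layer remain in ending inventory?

Nov 18, 792 sold [FIFO — oldest first]: 271 @ $6 + 367 @ $8 + 154 @ $9 = $5,948
Ending inventory: 146 @ $9 + 362 @ $7 + 110 @ $7 = $4,618
Check: goods available $10,566 = COGS $5,948 + ending $4,618

146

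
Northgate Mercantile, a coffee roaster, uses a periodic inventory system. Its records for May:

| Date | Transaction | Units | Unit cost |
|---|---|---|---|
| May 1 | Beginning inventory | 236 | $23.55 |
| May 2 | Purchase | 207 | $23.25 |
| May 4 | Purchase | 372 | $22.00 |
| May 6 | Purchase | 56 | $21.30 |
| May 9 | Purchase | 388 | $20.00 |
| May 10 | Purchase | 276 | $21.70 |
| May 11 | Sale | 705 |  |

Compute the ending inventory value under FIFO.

Ending inventory = $17,362.00

May 11, 705 sold [FIFO — oldest first]: 236 @ $23.55 + 207 @ $23.25 + 262 @ $22.00 = $16,134.55
Ending inventory: 110 @ $22.00 + 56 @ $21.30 + 388 @ $20.00 + 276 @ $21.70 = $17,362.00
Check: goods available $33,496.55 = COGS $16,134.55 + ending $17,362.00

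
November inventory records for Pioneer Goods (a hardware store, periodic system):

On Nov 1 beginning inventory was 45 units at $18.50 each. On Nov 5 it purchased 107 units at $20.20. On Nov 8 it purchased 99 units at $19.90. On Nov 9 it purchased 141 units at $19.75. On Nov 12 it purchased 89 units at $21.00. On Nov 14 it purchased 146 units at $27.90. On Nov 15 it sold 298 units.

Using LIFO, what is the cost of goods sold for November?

COGS = $7,186.65

Nov 15, 298 sold [LIFO — newest first]: 146 @ $27.90 + 89 @ $21.00 + 63 @ $19.75 = $7,186.65
Ending inventory: 45 @ $18.50 + 107 @ $20.20 + 99 @ $19.90 + 78 @ $19.75 = $6,504.50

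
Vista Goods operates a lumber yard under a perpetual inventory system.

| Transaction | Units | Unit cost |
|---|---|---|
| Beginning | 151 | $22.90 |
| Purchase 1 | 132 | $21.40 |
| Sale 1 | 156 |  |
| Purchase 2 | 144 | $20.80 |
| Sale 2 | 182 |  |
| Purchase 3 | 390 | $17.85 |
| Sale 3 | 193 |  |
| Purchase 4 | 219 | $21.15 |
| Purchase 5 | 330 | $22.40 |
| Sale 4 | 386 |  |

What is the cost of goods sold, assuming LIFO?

COGS = $19,261.25

Sale 1 (156) [LIFO — newest first]: 132 @ $21.40 + 24 @ $22.90 = $3,374.40
Sale 2 (182) [LIFO — newest first]: 144 @ $20.80 + 38 @ $22.90 = $3,865.40
Sale 3 (193) [LIFO — newest first]: 193 @ $17.85 = $3,445.05
Sale 4 (386) [LIFO — newest first]: 330 @ $22.40 + 56 @ $21.15 = $8,576.40
Total COGS = $3,374.40 + $3,865.40 + $3,445.05 + $8,576.40 = $19,261.25
Ending inventory: 89 @ $22.90 + 197 @ $17.85 + 163 @ $21.15 = $9,002.00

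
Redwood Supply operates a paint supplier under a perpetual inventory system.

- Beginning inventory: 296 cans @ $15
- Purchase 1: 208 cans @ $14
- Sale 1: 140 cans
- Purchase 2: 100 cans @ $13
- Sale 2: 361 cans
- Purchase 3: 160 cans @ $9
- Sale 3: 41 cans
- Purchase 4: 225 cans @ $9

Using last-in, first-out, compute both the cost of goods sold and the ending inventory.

COGS = $7,476; ending inventory = $4,641

Sale 1 (140) [LIFO — newest first]: 140 @ $14 = $1,960
Sale 2 (361) [LIFO — newest first]: 100 @ $13 + 68 @ $14 + 193 @ $15 = $5,147
Sale 3 (41) [LIFO — newest first]: 41 @ $9 = $369
Total COGS = $1,960 + $5,147 + $369 = $7,476
Ending inventory: 103 @ $15 + 119 @ $9 + 225 @ $9 = $4,641
Check: goods available $12,117 = COGS $7,476 + ending $4,641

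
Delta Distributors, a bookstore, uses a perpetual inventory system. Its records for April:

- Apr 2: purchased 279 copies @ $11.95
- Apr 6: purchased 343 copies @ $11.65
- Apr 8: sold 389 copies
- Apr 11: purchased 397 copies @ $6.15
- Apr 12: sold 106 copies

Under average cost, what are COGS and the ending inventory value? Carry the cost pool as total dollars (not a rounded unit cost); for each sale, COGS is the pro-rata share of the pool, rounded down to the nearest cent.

After Apr 2: 279 on hand, pool $3,334.05 (≈ $11.9500 each)
After Apr 6: 622 on hand, pool $7,330.00 (≈ $11.7846 each)
Apr 8, sell 389: 389/622 × $7,330.00 → $4,584.19
After Apr 11: 630 on hand, pool $5,187.36 (≈ $8.2339 each)
Apr 12, sell 106: 106/630 × $5,187.36 → $872.79
Total COGS = $4,584.19 + $872.79 = $5,456.98
Ending inventory (cost pool remaining) = $4,314.57

COGS = $5,456.98; ending inventory = $4,314.57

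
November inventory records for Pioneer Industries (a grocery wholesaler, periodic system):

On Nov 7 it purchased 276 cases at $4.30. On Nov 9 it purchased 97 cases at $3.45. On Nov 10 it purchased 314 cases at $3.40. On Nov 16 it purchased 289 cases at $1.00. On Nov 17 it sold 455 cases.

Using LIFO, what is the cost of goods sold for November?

COGS = $853.40

Nov 17, 455 sold [LIFO — newest first]: 289 @ $1.00 + 166 @ $3.40 = $853.40
Ending inventory: 276 @ $4.30 + 97 @ $3.45 + 148 @ $3.40 = $2,024.65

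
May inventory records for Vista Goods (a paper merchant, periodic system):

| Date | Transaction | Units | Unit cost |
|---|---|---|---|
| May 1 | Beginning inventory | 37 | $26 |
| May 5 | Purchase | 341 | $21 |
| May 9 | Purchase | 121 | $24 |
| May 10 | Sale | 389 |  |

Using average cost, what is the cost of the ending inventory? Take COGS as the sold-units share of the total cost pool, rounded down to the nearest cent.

Ending inventory = $2,430.81

May 10, sell 389: 389/499 × $11,027.00 → $8,596.19
Ending inventory (cost pool remaining) = $2,430.81
Check: goods available $11,027.00 = COGS $8,596.19 + ending $2,430.81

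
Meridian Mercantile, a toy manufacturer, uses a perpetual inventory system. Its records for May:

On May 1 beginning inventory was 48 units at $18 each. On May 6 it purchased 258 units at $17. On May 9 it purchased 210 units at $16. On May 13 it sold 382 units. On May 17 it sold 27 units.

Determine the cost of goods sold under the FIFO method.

COGS = $6,898

May 13, 382 sold [FIFO — oldest first]: 48 @ $18 + 258 @ $17 + 76 @ $16 = $6,466
May 17, 27 sold [FIFO — oldest first]: 27 @ $16 = $432
Total COGS = $6,466 + $432 = $6,898
Ending inventory: 107 @ $16 = $1,712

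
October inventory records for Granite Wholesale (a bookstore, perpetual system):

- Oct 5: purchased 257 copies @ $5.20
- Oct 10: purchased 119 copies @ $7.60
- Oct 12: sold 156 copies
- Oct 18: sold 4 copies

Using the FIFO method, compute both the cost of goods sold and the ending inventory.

COGS = $832.00; ending inventory = $1,408.80

Oct 12, 156 sold [FIFO — oldest first]: 156 @ $5.20 = $811.20
Oct 18, 4 sold [FIFO — oldest first]: 4 @ $5.20 = $20.80
Total COGS = $811.20 + $20.80 = $832.00
Ending inventory: 97 @ $5.20 + 119 @ $7.60 = $1,408.80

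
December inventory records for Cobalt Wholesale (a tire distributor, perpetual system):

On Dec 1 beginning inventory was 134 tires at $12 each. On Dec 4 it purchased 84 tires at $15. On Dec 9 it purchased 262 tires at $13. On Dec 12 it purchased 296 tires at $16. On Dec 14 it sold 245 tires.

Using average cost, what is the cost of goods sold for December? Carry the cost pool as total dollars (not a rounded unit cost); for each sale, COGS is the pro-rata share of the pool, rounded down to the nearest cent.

After Dec 1: 134 on hand, pool $1,608.00 (≈ $12.0000 each)
After Dec 4: 218 on hand, pool $2,868.00 (≈ $13.1560 each)
After Dec 9: 480 on hand, pool $6,274.00 (≈ $13.0708 each)
After Dec 12: 776 on hand, pool $11,010.00 (≈ $14.1881 each)
Dec 14, sell 245: 245/776 × $11,010.00 → $3,476.09
Ending inventory (cost pool remaining) = $7,533.91
Check: goods available $11,010.00 = COGS $3,476.09 + ending $7,533.91

COGS = $3,476.09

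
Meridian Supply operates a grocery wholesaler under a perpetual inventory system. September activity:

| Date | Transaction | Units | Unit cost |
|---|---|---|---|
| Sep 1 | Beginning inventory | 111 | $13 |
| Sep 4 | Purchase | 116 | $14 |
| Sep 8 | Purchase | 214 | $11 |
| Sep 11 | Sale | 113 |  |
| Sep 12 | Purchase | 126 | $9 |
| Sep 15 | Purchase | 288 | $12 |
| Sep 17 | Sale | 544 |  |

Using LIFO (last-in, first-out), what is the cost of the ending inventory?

Ending inventory = $2,661

Sep 11, 113 sold [LIFO — newest first]: 113 @ $11 = $1,243
Sep 17, 544 sold [LIFO — newest first]: 288 @ $12 + 126 @ $9 + 101 @ $11 + 29 @ $14 = $6,107
Total COGS = $1,243 + $6,107 = $7,350
Ending inventory: 111 @ $13 + 87 @ $14 = $2,661
Check: goods available $10,011 = COGS $7,350 + ending $2,661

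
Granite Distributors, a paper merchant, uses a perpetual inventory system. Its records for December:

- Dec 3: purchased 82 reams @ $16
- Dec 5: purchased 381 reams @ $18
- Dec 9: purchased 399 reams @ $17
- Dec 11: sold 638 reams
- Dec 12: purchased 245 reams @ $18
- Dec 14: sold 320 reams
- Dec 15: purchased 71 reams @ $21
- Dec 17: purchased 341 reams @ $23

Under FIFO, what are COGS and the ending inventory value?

COGS = $16,681; ending inventory = $12,016

Dec 11, 638 sold [FIFO — oldest first]: 82 @ $16 + 381 @ $18 + 175 @ $17 = $11,145
Dec 14, 320 sold [FIFO — oldest first]: 224 @ $17 + 96 @ $18 = $5,536
Total COGS = $11,145 + $5,536 = $16,681
Ending inventory: 149 @ $18 + 71 @ $21 + 341 @ $23 = $12,016
Check: goods available $28,697 = COGS $16,681 + ending $12,016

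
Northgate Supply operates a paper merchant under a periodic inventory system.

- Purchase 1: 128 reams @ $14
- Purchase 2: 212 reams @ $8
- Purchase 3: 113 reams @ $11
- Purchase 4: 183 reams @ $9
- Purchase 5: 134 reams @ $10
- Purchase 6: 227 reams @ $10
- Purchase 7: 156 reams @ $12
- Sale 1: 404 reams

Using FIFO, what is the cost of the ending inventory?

Ending inventory = $7,668

Sale 1 (404) [FIFO — oldest first]: 128 @ $14 + 212 @ $8 + 64 @ $11 = $4,192
Ending inventory: 49 @ $11 + 183 @ $9 + 134 @ $10 + 227 @ $10 + 156 @ $12 = $7,668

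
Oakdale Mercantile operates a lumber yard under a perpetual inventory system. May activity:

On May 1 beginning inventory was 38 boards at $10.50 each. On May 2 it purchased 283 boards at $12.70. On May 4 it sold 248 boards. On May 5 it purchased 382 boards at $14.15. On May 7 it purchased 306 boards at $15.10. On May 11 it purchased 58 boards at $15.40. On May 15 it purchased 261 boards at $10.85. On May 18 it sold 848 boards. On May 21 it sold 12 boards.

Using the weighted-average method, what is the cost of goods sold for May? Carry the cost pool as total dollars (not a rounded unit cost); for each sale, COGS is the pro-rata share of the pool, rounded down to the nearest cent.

After May 1: 38 on hand, pool $399.00 (≈ $10.5000 each)
After May 2: 321 on hand, pool $3,993.10 (≈ $12.4396 each)
May 4, sell 248: 248/321 × $3,993.10 → $3,085.01
After May 5: 455 on hand, pool $6,313.39 (≈ $13.8756 each)
After May 7: 761 on hand, pool $10,933.99 (≈ $14.3679 each)
After May 11: 819 on hand, pool $11,827.19 (≈ $14.4410 each)
After May 15: 1080 on hand, pool $14,659.04 (≈ $13.5732 each)
May 18, sell 848: 848/1080 × $14,659.04 → $11,510.06
May 21, sell 12: 12/232 × $3,148.98 → $162.87
Total COGS = $3,085.01 + $11,510.06 + $162.87 = $14,757.94
Ending inventory (cost pool remaining) = $2,986.11
Check: goods available $17,744.05 = COGS $14,757.94 + ending $2,986.11

COGS = $14,757.94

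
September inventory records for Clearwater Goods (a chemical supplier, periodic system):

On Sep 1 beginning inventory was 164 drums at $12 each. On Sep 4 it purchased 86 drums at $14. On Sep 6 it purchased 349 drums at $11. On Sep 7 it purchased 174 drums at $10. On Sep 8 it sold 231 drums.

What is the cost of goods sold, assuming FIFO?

Sep 8, 231 sold [FIFO — oldest first]: 164 @ $12 + 67 @ $14 = $2,906
Ending inventory: 19 @ $14 + 349 @ $11 + 174 @ $10 = $5,845

COGS = $2,906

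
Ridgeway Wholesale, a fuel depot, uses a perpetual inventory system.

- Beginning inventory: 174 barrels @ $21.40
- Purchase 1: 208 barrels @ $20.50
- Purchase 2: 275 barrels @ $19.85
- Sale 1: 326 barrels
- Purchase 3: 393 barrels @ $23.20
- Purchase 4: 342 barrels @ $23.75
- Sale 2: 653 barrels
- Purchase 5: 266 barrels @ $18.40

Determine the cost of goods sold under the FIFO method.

Sale 1 (326) [FIFO — oldest first]: 174 @ $21.40 + 152 @ $20.50 = $6,839.60
Sale 2 (653) [FIFO — oldest first]: 56 @ $20.50 + 275 @ $19.85 + 322 @ $23.20 = $14,077.15
Total COGS = $6,839.60 + $14,077.15 = $20,916.75
Ending inventory: 71 @ $23.20 + 342 @ $23.75 + 266 @ $18.40 = $14,664.10
Check: goods available $35,580.85 = COGS $20,916.75 + ending $14,664.10

COGS = $20,916.75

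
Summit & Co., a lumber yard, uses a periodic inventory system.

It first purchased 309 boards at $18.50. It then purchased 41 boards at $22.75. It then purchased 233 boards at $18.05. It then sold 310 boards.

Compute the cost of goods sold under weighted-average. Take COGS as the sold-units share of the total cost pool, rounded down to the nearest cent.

Sale 1, sell 310: 310/583 × $10,854.90 → $5,771.90
Ending inventory (cost pool remaining) = $5,083.00

COGS = $5,771.90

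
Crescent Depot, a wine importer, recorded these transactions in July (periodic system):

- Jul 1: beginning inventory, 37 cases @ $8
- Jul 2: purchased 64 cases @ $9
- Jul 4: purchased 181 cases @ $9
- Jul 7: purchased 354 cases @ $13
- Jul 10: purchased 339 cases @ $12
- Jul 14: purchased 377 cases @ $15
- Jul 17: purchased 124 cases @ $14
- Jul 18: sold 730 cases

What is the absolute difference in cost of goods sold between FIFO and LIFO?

$1,908

FIFO COGS: 37 @ $8 + 64 @ $9 + 181 @ $9 + 354 @ $13 + 94 @ $12 = $8,231
LIFO COGS: 124 @ $14 + 377 @ $15 + 229 @ $12 = $10,139
Difference = |$8,231 − $10,139| = $1,908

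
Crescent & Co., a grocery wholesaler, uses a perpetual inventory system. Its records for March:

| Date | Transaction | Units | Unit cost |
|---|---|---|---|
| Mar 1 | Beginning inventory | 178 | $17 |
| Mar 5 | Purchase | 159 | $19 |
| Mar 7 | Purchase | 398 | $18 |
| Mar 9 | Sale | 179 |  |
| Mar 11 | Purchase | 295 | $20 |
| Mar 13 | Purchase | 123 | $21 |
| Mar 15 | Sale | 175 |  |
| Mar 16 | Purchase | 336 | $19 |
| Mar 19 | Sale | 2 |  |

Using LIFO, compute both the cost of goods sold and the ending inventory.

Mar 9, 179 sold [LIFO — newest first]: 179 @ $18 = $3,222
Mar 15, 175 sold [LIFO — newest first]: 123 @ $21 + 52 @ $20 = $3,623
Mar 19, 2 sold [LIFO — newest first]: 2 @ $19 = $38
Total COGS = $3,222 + $3,623 + $38 = $6,883
Ending inventory: 178 @ $17 + 159 @ $19 + 219 @ $18 + 243 @ $20 + 334 @ $19 = $21,195

COGS = $6,883; ending inventory = $21,195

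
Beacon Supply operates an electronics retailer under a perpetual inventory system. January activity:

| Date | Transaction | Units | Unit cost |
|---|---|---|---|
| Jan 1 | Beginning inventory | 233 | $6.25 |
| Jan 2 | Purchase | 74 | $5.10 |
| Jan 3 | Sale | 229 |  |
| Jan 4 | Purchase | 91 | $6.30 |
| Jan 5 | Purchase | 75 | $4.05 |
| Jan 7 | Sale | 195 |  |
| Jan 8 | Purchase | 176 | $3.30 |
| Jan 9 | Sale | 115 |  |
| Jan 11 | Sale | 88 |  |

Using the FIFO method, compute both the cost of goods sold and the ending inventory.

Jan 3, 229 sold [FIFO — oldest first]: 229 @ $6.25 = $1,431.25
Jan 7, 195 sold [FIFO — oldest first]: 4 @ $6.25 + 74 @ $5.10 + 91 @ $6.30 + 26 @ $4.05 = $1,081.00
Jan 9, 115 sold [FIFO — oldest first]: 49 @ $4.05 + 66 @ $3.30 = $416.25
Jan 11, 88 sold [FIFO — oldest first]: 88 @ $3.30 = $290.40
Total COGS = $1,431.25 + $1,081.00 + $416.25 + $290.40 = $3,218.90
Ending inventory: 22 @ $3.30 = $72.60
Check: goods available $3,291.50 = COGS $3,218.90 + ending $72.60

COGS = $3,218.90; ending inventory = $72.60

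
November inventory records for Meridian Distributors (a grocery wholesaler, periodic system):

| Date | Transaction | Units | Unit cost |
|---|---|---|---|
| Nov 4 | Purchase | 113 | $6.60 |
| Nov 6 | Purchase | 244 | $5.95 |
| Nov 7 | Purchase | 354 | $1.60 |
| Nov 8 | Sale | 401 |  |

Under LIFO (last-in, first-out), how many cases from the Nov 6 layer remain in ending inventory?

Nov 8, 401 sold [LIFO — newest first]: 354 @ $1.60 + 47 @ $5.95 = $846.05
Ending inventory: 113 @ $6.60 + 197 @ $5.95 = $1,917.95

197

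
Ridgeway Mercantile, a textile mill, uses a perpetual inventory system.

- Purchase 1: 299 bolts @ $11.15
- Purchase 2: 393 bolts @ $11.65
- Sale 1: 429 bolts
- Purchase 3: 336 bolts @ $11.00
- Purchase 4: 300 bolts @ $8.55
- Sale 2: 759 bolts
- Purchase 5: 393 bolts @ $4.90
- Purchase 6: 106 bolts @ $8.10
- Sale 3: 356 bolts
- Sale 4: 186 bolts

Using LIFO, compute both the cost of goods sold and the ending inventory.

COGS = $15,876.05; ending inventory = $1,081.55

Sale 1 (429) [LIFO — newest first]: 393 @ $11.65 + 36 @ $11.15 = $4,979.85
Sale 2 (759) [LIFO — newest first]: 300 @ $8.55 + 336 @ $11.00 + 123 @ $11.15 = $7,632.45
Sale 3 (356) [LIFO — newest first]: 106 @ $8.10 + 250 @ $4.90 = $2,083.60
Sale 4 (186) [LIFO — newest first]: 143 @ $4.90 + 43 @ $11.15 = $1,180.15
Total COGS = $4,979.85 + $7,632.45 + $2,083.60 + $1,180.15 = $15,876.05
Ending inventory: 97 @ $11.15 = $1,081.55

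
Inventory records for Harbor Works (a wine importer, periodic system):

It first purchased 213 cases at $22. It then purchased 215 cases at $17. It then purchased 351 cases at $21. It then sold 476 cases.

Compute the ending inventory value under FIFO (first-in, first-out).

Ending inventory = $6,363

Sale 1 (476) [FIFO — oldest first]: 213 @ $22 + 215 @ $17 + 48 @ $21 = $9,349
Ending inventory: 303 @ $21 = $6,363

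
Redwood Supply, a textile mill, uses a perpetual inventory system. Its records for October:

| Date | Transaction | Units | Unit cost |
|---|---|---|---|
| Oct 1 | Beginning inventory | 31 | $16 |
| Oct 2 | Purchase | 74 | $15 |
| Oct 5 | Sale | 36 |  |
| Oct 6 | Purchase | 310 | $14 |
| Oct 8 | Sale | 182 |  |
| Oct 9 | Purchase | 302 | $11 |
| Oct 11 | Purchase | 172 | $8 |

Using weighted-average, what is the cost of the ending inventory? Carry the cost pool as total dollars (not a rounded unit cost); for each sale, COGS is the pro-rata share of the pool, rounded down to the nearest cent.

After Oct 1: 31 on hand, pool $496.00 (≈ $16.0000 each)
After Oct 2: 105 on hand, pool $1,606.00 (≈ $15.2952 each)
Oct 5, sell 36: 36/105 × $1,606.00 → $550.62
After Oct 6: 379 on hand, pool $5,395.38 (≈ $14.2358 each)
Oct 8, sell 182: 182/379 × $5,395.38 → $2,590.92
After Oct 9: 499 on hand, pool $6,126.46 (≈ $12.2775 each)
After Oct 11: 671 on hand, pool $7,502.46 (≈ $11.1810 each)
Total COGS = $550.62 + $2,590.92 = $3,141.54
Ending inventory (cost pool remaining) = $7,502.46

Ending inventory = $7,502.46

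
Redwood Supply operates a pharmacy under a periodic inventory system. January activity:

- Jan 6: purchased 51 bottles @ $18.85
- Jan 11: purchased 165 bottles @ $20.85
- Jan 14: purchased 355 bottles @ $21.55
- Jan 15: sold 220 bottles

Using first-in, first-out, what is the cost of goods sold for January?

Jan 15, 220 sold [FIFO — oldest first]: 51 @ $18.85 + 165 @ $20.85 + 4 @ $21.55 = $4,487.80
Ending inventory: 351 @ $21.55 = $7,564.05

COGS = $4,487.80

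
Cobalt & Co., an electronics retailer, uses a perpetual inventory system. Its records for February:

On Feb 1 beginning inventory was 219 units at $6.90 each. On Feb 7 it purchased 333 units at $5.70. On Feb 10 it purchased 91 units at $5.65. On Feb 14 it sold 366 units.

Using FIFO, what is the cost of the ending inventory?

Ending inventory = $1,574.35

Feb 14, 366 sold [FIFO — oldest first]: 219 @ $6.90 + 147 @ $5.70 = $2,349.00
Ending inventory: 186 @ $5.70 + 91 @ $5.65 = $1,574.35
Check: goods available $3,923.35 = COGS $2,349.00 + ending $1,574.35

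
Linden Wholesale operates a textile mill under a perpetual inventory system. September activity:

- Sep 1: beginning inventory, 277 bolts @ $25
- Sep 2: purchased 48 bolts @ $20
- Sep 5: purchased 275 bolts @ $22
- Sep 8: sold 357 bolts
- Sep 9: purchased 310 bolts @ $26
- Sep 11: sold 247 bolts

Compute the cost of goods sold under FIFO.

Sep 8, 357 sold [FIFO — oldest first]: 277 @ $25 + 48 @ $20 + 32 @ $22 = $8,589
Sep 11, 247 sold [FIFO — oldest first]: 243 @ $22 + 4 @ $26 = $5,450
Total COGS = $8,589 + $5,450 = $14,039
Ending inventory: 306 @ $26 = $7,956

COGS = $14,039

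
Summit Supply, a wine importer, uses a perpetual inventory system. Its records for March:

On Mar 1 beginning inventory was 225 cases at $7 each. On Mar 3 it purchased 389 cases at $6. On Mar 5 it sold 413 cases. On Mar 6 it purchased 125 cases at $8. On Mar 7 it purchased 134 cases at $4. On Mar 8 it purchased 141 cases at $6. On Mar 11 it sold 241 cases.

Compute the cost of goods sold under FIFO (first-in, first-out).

Mar 5, 413 sold [FIFO — oldest first]: 225 @ $7 + 188 @ $6 = $2,703
Mar 11, 241 sold [FIFO — oldest first]: 201 @ $6 + 40 @ $8 = $1,526
Total COGS = $2,703 + $1,526 = $4,229
Ending inventory: 85 @ $8 + 134 @ $4 + 141 @ $6 = $2,062

COGS = $4,229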